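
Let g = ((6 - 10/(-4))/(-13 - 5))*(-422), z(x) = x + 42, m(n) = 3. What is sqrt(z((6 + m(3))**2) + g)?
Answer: sqrt(11602)/6 ≈ 17.952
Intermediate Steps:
z(x) = 42 + x
g = 3587/18 (g = ((6 - 10*(-1/4))/(-18))*(-422) = ((6 + 5/2)*(-1/18))*(-422) = ((17/2)*(-1/18))*(-422) = -17/36*(-422) = 3587/18 ≈ 199.28)
sqrt(z((6 + m(3))**2) + g) = sqrt((42 + (6 + 3)**2) + 3587/18) = sqrt((42 + 9**2) + 3587/18) = sqrt((42 + 81) + 3587/18) = sqrt(123 + 3587/18) = sqrt(5801/18) = sqrt(11602)/6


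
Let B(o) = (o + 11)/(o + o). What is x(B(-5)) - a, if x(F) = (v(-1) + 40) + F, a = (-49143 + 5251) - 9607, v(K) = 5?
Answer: 267717/5 ≈ 53543.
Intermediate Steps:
B(o) = (11 + o)/(2*o) (B(o) = (11 + o)/((2*o)) = (11 + o)*(1/(2*o)) = (11 + o)/(2*o))
a = -53499 (a = -43892 - 9607 = -53499)
x(F) = 45 + F (x(F) = (5 + 40) + F = 45 + F)
x(B(-5)) - a = (45 + (½)*(11 - 5)/(-5)) - 1*(-53499) = (45 + (½)*(-⅕)*6) + 53499 = (45 - ⅗) + 53499 = 222/5 + 53499 = 267717/5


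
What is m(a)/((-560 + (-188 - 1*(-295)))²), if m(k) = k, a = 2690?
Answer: 2690/205209 ≈ 0.013109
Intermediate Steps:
m(a)/((-560 + (-188 - 1*(-295)))²) = 2690/((-560 + (-188 - 1*(-295)))²) = 2690/((-560 + (-188 + 295))²) = 2690/((-560 + 107)²) = 2690/((-453)²) = 2690/205209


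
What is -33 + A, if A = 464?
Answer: 431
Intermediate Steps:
-33 + A = -33 + 464 = 431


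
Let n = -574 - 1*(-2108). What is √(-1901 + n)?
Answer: I*√367 ≈ 19.157*I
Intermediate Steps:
n = 1534 (n = -574 + 2108 = 1534)
√(-1901 + n) = √(-1901 + 1534) = √(-367) = I*√367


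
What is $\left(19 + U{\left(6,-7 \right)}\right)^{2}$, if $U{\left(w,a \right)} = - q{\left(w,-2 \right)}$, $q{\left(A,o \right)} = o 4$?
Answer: $729$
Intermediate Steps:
$q{\left(A,o \right)} = 4 o$
$U{\left(w,a \right)} = 8$ ($U{\left(w,a \right)} = - 4 \left(-2\right) = \left(-1\right) \left(-8\right) = 8$)
$\left(19 + U{\left(6,-7 \right)}\right)^{2} = \left(19 + 8\right)^{2} = 27^{2} = 729$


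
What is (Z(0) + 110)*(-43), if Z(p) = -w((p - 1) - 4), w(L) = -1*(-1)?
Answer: -4687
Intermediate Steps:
w(L) = 1
Z(p) = -1 (Z(p) = -1*1 = -1)
(Z(0) + 110)*(-43) = (-1 + 110)*(-43) = 109*(-43) = -4687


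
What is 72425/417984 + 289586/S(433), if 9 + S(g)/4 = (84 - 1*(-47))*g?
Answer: 350694797/241893312 ≈ 1.4498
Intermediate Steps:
S(g) = -36 + 524*g (S(g) = -36 + 4*((84 - 1*(-47))*g) = -36 + 4*((84 + 47)*g) = -36 + 4*(131*g) = -36 + 524*g)
72425/417984 + 289586/S(433) = 72425/417984 + 289586/(-36 + 524*433) = 72425*(1/417984) + 289586/(-36 + 226892) = 72425/417984 + 289586/226856 = 72425/417984 + 289586*(1/226856) = 72425/417984 + 144793/113428 = 350694797/241893312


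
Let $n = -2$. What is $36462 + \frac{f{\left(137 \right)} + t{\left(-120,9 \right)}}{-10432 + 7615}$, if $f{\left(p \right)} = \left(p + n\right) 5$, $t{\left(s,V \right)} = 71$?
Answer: $\frac{102712708}{2817} \approx 36462.0$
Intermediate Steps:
$f{\left(p \right)} = -10 + 5 p$ ($f{\left(p \right)} = \left(p - 2\right) 5 = \left(-2 + p\right) 5 = -10 + 5 p$)
$36462 + \frac{f{\left(137 \right)} + t{\left(-120,9 \right)}}{-10432 + 7615} = 36462 + \frac{\left(-10 + 5 \cdot 137\right) + 71}{-10432 + 7615} = 36462 + \frac{\left(-10 + 685\right) + 71}{-2817} = 36462 + \left(675 + 71\right) \left(- \frac{1}{2817}\right) = 36462 + 746 \left(- \frac{1}{2817}\right) = 36462 - \frac{746}{2817} = \frac{102712708}{2817}$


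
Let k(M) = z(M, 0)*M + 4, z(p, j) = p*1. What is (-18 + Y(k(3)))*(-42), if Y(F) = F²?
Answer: -6342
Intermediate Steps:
z(p, j) = p
k(M) = 4 + M² (k(M) = M*M + 4 = M² + 4 = 4 + M²)
(-18 + Y(k(3)))*(-42) = (-18 + (4 + 3²)²)*(-42) = (-18 + (4 + 9)²)*(-42) = (-18 + 13²)*(-42) = (-18 + 169)*(-42) = 151*(-42) = -6342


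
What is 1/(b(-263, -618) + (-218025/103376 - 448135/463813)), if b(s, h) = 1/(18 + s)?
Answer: -239735663440/738224678337 ≈ -0.32475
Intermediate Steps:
1/(b(-263, -618) + (-218025/103376 - 448135/463813)) = 1/(1/(18 - 263) + (-218025/103376 - 448135/463813)) = 1/(1/(-245) + (-218025*1/103376 - 448135*1/463813)) = 1/(-1/245 + (-218025/103376 - 448135/463813)) = 1/(-1/245 - 21064176155/6849590384) = 1/(-738224678337/239735663440) = -239735663440/738224678337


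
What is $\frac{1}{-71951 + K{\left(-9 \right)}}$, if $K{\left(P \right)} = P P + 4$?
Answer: $- \frac{1}{71866} \approx -1.3915 \cdot 10^{-5}$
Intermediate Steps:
$K{\left(P \right)} = 4 + P^{2}$ ($K{\left(P \right)} = P^{2} + 4 = 4 + P^{2}$)
$\frac{1}{-71951 + K{\left(-9 \right)}} = \frac{1}{-71951 + \left(4 + \left(-9\right)^{2}\right)} = \frac{1}{-71951 + \left(4 + 81\right)} = \frac{1}{-71951 + 85} = \frac{1}{-71866} = - \frac{1}{71866}$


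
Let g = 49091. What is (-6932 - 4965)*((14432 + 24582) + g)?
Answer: -1048185185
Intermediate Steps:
(-6932 - 4965)*((14432 + 24582) + g) = (-6932 - 4965)*((14432 + 24582) + 49091) = -11897*(39014 + 49091) = -11897*88105 = -1048185185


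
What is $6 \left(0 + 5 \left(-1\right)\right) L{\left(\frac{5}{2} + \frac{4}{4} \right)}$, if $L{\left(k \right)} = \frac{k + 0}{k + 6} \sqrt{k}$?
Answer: $- \frac{105 \sqrt{14}}{19} \approx -20.678$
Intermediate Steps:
$L{\left(k \right)} = \frac{k^{\frac{3}{2}}}{6 + k}$ ($L{\left(k \right)} = \frac{k}{6 + k} \sqrt{k} = \frac{k^{\frac{3}{2}}}{6 + k}$)
$6 \left(0 + 5 \left(-1\right)\right) L{\left(\frac{5}{2} + \frac{4}{4} \right)} = 6 \left(0 + 5 \left(-1\right)\right) \frac{\left(\frac{5}{2} + \frac{4}{4}\right)^{\frac{3}{2}}}{6 + \left(\frac{5}{2} + \frac{4}{4}\right)} = 6 \left(0 - 5\right) \frac{\left(5 \cdot \frac{1}{2} + 4 \cdot \frac{1}{4}\right)^{\frac{3}{2}}}{6 + \left(5 \cdot \frac{1}{2} + 4 \cdot \frac{1}{4}\right)} = 6 \left(-5\right) \frac{\left(\frac{5}{2} + 1\right)^{\frac{3}{2}}}{6 + \left(\frac{5}{2} + 1\right)} = - 30 \frac{\left(\frac{7}{2}\right)^{\frac{3}{2}}}{6 + \frac{7}{2}} = - 30 \frac{\frac{7}{4} \sqrt{14}}{\frac{19}{2}} = - 30 \frac{7 \sqrt{14}}{4} \cdot \frac{2}{19} = - 30 \frac{7 \sqrt{14}}{38} = - \frac{105 \sqrt{14}}{19}$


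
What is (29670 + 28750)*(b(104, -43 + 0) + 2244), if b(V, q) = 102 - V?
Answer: 130977640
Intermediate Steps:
(29670 + 28750)*(b(104, -43 + 0) + 2244) = (29670 + 28750)*((102 - 1*104) + 2244) = 58420*((102 - 104) + 2244) = 58420*(-2 + 2244) = 58420*2242 = 130977640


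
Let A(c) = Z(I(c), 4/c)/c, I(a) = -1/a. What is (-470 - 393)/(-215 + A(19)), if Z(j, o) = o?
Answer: 311543/77611 ≈ 4.0142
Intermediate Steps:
A(c) = 4/c² (A(c) = (4/c)/c = 4/c²)
(-470 - 393)/(-215 + A(19)) = (-470 - 393)/(-215 + 4/19²) = -863/(-215 + 4*(1/361)) = -863/(-215 + 4/361) = -863/(-77611/361) = -863*(-361/77611) = 311543/77611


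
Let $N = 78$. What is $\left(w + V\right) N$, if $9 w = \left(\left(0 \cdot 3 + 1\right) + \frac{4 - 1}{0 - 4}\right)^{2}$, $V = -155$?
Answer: $- \frac{290147}{24} \approx -12089.0$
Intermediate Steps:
$w = \frac{1}{144}$ ($w = \frac{\left(\left(0 \cdot 3 + 1\right) + \frac{4 - 1}{0 - 4}\right)^{2}}{9} = \frac{\left(\left(0 + 1\right) + \frac{3}{-4}\right)^{2}}{9} = \frac{\left(1 + 3 \left(- \frac{1}{4}\right)\right)^{2}}{9} = \frac{\left(1 - \frac{3}{4}\right)^{2}}{9} = \frac{1}{9 \cdot 16} = \frac{1}{9} \cdot \frac{1}{16} = \frac{1}{144} \approx 0.0069444$)
$\left(w + V\right) N = \left(\frac{1}{144} - 155\right) 78 = \left(- \frac{22319}{144}\right) 78 = - \frac{290147}{24}$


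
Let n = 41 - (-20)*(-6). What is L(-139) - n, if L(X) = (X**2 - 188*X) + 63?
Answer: 45595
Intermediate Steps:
L(X) = 63 + X**2 - 188*X
n = -79 (n = 41 - 20*6 = 41 - 120 = -79)
L(-139) - n = (63 + (-139)**2 - 188*(-139)) - 1*(-79) = (63 + 19321 + 26132) + 79 = 45516 + 79 = 45595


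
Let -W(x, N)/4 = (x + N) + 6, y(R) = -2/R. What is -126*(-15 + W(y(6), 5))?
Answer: 7266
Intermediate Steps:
W(x, N) = -24 - 4*N - 4*x (W(x, N) = -4*((x + N) + 6) = -4*((N + x) + 6) = -4*(6 + N + x) = -24 - 4*N - 4*x)
-126*(-15 + W(y(6), 5)) = -126*(-15 + (-24 - 4*5 - (-8)/6)) = -126*(-15 + (-24 - 20 - (-8)/6)) = -126*(-15 + (-24 - 20 - 4*(-⅓))) = -126*(-15 + (-24 - 20 + 4/3)) = -126*(-15 - 128/3) = -126*(-173/3) = 7266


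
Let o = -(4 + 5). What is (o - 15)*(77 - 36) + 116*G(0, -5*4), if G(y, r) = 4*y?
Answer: -984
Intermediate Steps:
o = -9 (o = -1*9 = -9)
(o - 15)*(77 - 36) + 116*G(0, -5*4) = (-9 - 15)*(77 - 36) + 116*(4*0) = -24*41 + 116*0 = -984 + 0 = -984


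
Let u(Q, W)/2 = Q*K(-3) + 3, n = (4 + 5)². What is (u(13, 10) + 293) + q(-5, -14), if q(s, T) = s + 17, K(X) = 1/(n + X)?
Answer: 934/3 ≈ 311.33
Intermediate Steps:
n = 81 (n = 9² = 81)
K(X) = 1/(81 + X)
q(s, T) = 17 + s
u(Q, W) = 6 + Q/39 (u(Q, W) = 2*(Q/(81 - 3) + 3) = 2*(Q/78 + 3) = 2*(3 + Q/78) = 6 + Q/39)
(u(13, 10) + 293) + q(-5, -14) = ((6 + (1/39)*13) + 293) + (17 - 5) = ((6 + ⅓) + 293) + 12 = (19/3 + 293) + 12 = 898/3 + 12 = 934/3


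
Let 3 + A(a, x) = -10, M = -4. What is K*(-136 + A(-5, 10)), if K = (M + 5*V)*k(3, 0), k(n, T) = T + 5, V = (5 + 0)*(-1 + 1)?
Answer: 2980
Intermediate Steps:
V = 0 (V = 5*0 = 0)
k(n, T) = 5 + T
A(a, x) = -13 (A(a, x) = -3 - 10 = -13)
K = -20 (K = (-4 + 5*0)*(5 + 0) = (-4 + 0)*5 = -4*5 = -20)
K*(-136 + A(-5, 10)) = -20*(-136 - 13) = -20*(-149) = 2980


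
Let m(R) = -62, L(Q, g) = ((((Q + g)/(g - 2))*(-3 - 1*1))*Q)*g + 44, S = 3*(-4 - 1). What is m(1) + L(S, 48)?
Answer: 47106/23 ≈ 2048.1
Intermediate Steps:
S = -15 (S = 3*(-5) = -15)
L(Q, g) = 44 - 4*Q*g*(Q + g)/(-2 + g) (L(Q, g) = ((((Q + g)/(-2 + g))*(-3 - 1))*Q)*g + 44 = ((((Q + g)/(-2 + g))*(-4))*Q)*g + 44 = ((-4*(Q + g)/(-2 + g))*Q)*g + 44 = (-4*Q*(Q + g)/(-2 + g))*g + 44 = -4*Q*g*(Q + g)/(-2 + g) + 44 = 44 - 4*Q*g*(Q + g)/(-2 + g))
m(1) + L(S, 48) = -62 + 4*(-22 + 11*48 - 1*(-15)*48² - 1*48*(-15)²)/(-2 + 48) = -62 + 4*(-22 + 528 - 1*(-15)*2304 - 1*48*225)/46 = -62 + 4*(1/46)*(-22 + 528 + 34560 - 10800) = -62 + 4*(1/46)*24266 = -62 + 48532/23 = 47106/23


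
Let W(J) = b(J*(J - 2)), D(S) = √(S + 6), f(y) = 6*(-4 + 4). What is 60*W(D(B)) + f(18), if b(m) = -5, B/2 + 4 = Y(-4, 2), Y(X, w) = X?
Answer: -300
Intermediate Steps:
f(y) = 0 (f(y) = 6*0 = 0)
B = -16 (B = -8 + 2*(-4) = -8 - 8 = -16)
D(S) = √(6 + S)
W(J) = -5
60*W(D(B)) + f(18) = 60*(-5) + 0 = -300 + 0 = -300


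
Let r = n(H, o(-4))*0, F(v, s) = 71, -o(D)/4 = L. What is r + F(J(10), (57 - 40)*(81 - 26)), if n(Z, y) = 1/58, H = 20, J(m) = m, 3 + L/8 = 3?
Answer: 71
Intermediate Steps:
L = 0 (L = -24 + 8*3 = -24 + 24 = 0)
o(D) = 0 (o(D) = -4*0 = 0)
n(Z, y) = 1/58
r = 0 (r = (1/58)*0 = 0)
r + F(J(10), (57 - 40)*(81 - 26)) = 0 + 71 = 71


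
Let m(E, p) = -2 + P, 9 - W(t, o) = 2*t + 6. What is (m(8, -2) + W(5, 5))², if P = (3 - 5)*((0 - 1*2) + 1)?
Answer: 49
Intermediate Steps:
W(t, o) = 3 - 2*t (W(t, o) = 9 - (2*t + 6) = 9 - (6 + 2*t) = 9 + (-6 - 2*t) = 3 - 2*t)
P = 2 (P = -2*((0 - 2) + 1) = -2*(-2 + 1) = -2*(-1) = 2)
m(E, p) = 0 (m(E, p) = -2 + 2 = 0)
(m(8, -2) + W(5, 5))² = (0 + (3 - 2*5))² = (0 + (3 - 10))² = (0 - 7)² = (-7)² = 49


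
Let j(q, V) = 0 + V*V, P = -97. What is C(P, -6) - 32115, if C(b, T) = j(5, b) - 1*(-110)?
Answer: -22596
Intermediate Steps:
j(q, V) = V**2 (j(q, V) = 0 + V**2 = V**2)
C(b, T) = 110 + b**2 (C(b, T) = b**2 - 1*(-110) = b**2 + 110 = 110 + b**2)
C(P, -6) - 32115 = (110 + (-97)**2) - 32115 = (110 + 9409) - 32115 = 9519 - 32115 = -22596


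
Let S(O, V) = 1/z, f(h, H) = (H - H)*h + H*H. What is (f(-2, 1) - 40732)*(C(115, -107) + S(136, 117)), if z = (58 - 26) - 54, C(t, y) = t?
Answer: -103008699/22 ≈ -4.6822e+6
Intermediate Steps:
f(h, H) = H² (f(h, H) = 0*h + H² = 0 + H² = H²)
z = -22 (z = 32 - 54 = -22)
S(O, V) = -1/22 (S(O, V) = 1/(-22) = -1/22)
(f(-2, 1) - 40732)*(C(115, -107) + S(136, 117)) = (1² - 40732)*(115 - 1/22) = (1 - 40732)*(2529/22) = -40731*2529/22 = -103008699/22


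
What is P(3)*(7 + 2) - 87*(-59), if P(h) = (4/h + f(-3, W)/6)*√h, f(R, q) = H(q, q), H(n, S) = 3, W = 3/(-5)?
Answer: 5133 + 33*√3/2 ≈ 5161.6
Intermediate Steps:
W = -⅗ (W = 3*(-⅕) = -⅗ ≈ -0.60000)
f(R, q) = 3
P(h) = √h*(½ + 4/h) (P(h) = (4/h + 3/6)*√h = (4/h + 3*(⅙))*√h = (4/h + ½)*√h = (½ + 4/h)*√h = √h*(½ + 4/h))
P(3)*(7 + 2) - 87*(-59) = ((8 + 3)/(2*√3))*(7 + 2) - 87*(-59) = ((½)*(√3/3)*11)*9 + 5133 = (11*√3/6)*9 + 5133 = 33*√3/2 + 5133 = 5133 + 33*√3/2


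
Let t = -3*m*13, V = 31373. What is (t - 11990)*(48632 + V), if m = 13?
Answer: -999822485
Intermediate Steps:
t = -507 (t = -3*13*13 = -39*13 = -507)
(t - 11990)*(48632 + V) = (-507 - 11990)*(48632 + 31373) = -12497*80005 = -999822485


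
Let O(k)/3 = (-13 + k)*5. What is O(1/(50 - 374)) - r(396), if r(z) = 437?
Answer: -68261/108 ≈ -632.05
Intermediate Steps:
O(k) = -195 + 15*k (O(k) = 3*((-13 + k)*5) = 3*(-65 + 5*k) = -195 + 15*k)
O(1/(50 - 374)) - r(396) = (-195 + 15/(50 - 374)) - 1*437 = (-195 + 15/(-324)) - 437 = (-195 + 15*(-1/324)) - 437 = (-195 - 5/108) - 437 = -21065/108 - 437 = -68261/108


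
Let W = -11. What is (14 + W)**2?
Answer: 9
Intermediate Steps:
(14 + W)**2 = (14 - 11)**2 = 3**2 = 9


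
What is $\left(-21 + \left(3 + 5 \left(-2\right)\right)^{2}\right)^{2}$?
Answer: $784$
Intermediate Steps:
$\left(-21 + \left(3 + 5 \left(-2\right)\right)^{2}\right)^{2} = \left(-21 + \left(3 - 10\right)^{2}\right)^{2} = \left(-21 + \left(-7\right)^{2}\right)^{2} = \left(-21 + 49\right)^{2} = 28^{2} = 784$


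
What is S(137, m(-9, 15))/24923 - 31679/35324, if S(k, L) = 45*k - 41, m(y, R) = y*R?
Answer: -573211541/880380052 ≈ -0.65110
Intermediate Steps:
m(y, R) = R*y
S(k, L) = -41 + 45*k
S(137, m(-9, 15))/24923 - 31679/35324 = (-41 + 45*137)/24923 - 31679/35324 = (-41 + 6165)*(1/24923) - 31679*1/35324 = 6124*(1/24923) - 31679/35324 = 6124/24923 - 31679/35324 = -573211541/880380052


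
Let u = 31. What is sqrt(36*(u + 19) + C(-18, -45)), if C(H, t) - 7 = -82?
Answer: 5*sqrt(69) ≈ 41.533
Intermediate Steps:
C(H, t) = -75 (C(H, t) = 7 - 82 = -75)
sqrt(36*(u + 19) + C(-18, -45)) = sqrt(36*(31 + 19) - 75) = sqrt(36*50 - 75) = sqrt(1800 - 75) = sqrt(1725) = 5*sqrt(69)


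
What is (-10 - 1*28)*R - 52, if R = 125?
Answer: -4802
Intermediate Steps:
(-10 - 1*28)*R - 52 = (-10 - 1*28)*125 - 52 = (-10 - 28)*125 - 52 = -38*125 - 52 = -4750 - 52 = -4802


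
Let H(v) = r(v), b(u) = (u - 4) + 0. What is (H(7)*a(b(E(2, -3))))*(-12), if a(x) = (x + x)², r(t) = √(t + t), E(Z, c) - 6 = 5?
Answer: -2352*√14 ≈ -8800.4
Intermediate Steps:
E(Z, c) = 11 (E(Z, c) = 6 + 5 = 11)
r(t) = √2*√t (r(t) = √(2*t) = √2*√t)
b(u) = -4 + u (b(u) = (-4 + u) + 0 = -4 + u)
H(v) = √2*√v
a(x) = 4*x² (a(x) = (2*x)² = 4*x²)
(H(7)*a(b(E(2, -3))))*(-12) = ((√2*√7)*(4*(-4 + 11)²))*(-12) = (√14*(4*7²))*(-12) = (√14*(4*49))*(-12) = (√14*196)*(-12) = (196*√14)*(-12) = -2352*√14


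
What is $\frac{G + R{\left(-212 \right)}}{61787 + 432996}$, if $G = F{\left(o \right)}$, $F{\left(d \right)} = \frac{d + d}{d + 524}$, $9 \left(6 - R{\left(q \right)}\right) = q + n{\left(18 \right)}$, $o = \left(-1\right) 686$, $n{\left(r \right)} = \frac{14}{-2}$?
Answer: $\frac{3143}{40077423} \approx 7.8423 \cdot 10^{-5}$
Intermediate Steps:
$n{\left(r \right)} = -7$ ($n{\left(r \right)} = 14 \left(- \frac{1}{2}\right) = -7$)
$o = -686$
$R{\left(q \right)} = \frac{61}{9} - \frac{q}{9}$ ($R{\left(q \right)} = 6 - \frac{q - 7}{9} = 6 - \frac{-7 + q}{9} = 6 - \left(- \frac{7}{9} + \frac{q}{9}\right) = \frac{61}{9} - \frac{q}{9}$)
$F{\left(d \right)} = \frac{2 d}{524 + d}$
$G = \frac{686}{81}$ ($G = 2 \left(-686\right) \frac{1}{524 - 686} = 2 \left(-686\right) \frac{1}{-162} = 2 \left(-686\right) \left(- \frac{1}{162}\right) = \frac{686}{81} \approx 8.4691$)
$\frac{G + R{\left(-212 \right)}}{61787 + 432996} = \frac{\frac{686}{81} + \left(\frac{61}{9} - - \frac{212}{9}\right)}{61787 + 432996} = \frac{\frac{686}{81} + \left(\frac{61}{9} + \frac{212}{9}\right)}{494783} = \left(\frac{686}{81} + \frac{91}{3}\right) \frac{1}{494783} = \frac{3143}{81} \cdot \frac{1}{494783} = \frac{3143}{40077423}$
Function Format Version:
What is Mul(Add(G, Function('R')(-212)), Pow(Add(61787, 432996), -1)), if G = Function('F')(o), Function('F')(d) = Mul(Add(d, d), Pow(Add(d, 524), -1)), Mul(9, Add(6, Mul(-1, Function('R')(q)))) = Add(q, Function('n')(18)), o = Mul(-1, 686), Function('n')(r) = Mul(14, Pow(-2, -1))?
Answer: Rational(3143, 40077423) ≈ 7.8423e-5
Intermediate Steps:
Function('n')(r) = -7 (Function('n')(r) = Mul(14, Rational(-1, 2)) = -7)
o = -686
Function('R')(q) = Add(Rational(61, 9), Mul(Rational(-1, 9), q)) (Function('R')(q) = Add(6, Mul(Rational(-1, 9), Add(q, -7))) = Add(6, Mul(Rational(-1, 9), Add(-7, q))) = Add(6, Add(Rational(7, 9), Mul(Rational(-1, 9), q))) = Add(Rational(61, 9), Mul(Rational(-1, 9), q)))
Function('F')(d) = Mul(2, d, Pow(Add(524, d), -1)) (Function('F')(d) = Mul(Mul(2, d), Pow(Add(524, d), -1)) = Mul(2, d, Pow(Add(524, d), -1)))
G = Rational(686, 81) (G = Mul(2, -686, Pow(Add(524, -686), -1)) = Mul(2, -686, Pow(-162, -1)) = Mul(2, -686, Rational(-1, 162)) = Rational(686, 81) ≈ 8.4691)
Mul(Add(G, Function('R')(-212)), Pow(Add(61787, 432996), -1)) = Mul(Add(Rational(686, 81), Add(Rational(61, 9), Mul(Rational(-1, 9), -212))), Pow(Add(61787, 432996), -1)) = Mul(Add(Rational(686, 81), Add(Rational(61, 9), Rational(212, 9))), Pow(494783, -1)) = Mul(Add(Rational(686, 81), Rational(91, 3)), Rational(1, 494783)) = Mul(Rational(3143, 81), Rational(1, 494783)) = Rational(3143, 40077423)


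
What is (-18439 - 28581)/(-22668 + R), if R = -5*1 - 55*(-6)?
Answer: 47020/22343 ≈ 2.1045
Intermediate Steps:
R = 325 (R = -5 + 330 = 325)
(-18439 - 28581)/(-22668 + R) = (-18439 - 28581)/(-22668 + 325) = -47020/(-22343) = -47020*(-1/22343) = 47020/22343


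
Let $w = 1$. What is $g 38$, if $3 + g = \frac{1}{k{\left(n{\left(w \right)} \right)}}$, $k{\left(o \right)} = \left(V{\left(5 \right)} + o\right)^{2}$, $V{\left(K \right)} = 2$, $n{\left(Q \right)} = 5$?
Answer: $- \frac{5548}{49} \approx -113.22$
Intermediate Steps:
$k{\left(o \right)} = \left(2 + o\right)^{2}$
$g = - \frac{146}{49}$ ($g = -3 + \frac{1}{\left(2 + 5\right)^{2}} = -3 + \frac{1}{7^{2}} = -3 + \frac{1}{49} = - \frac{146}{49} \approx -2.9796$)
$g 38 = \left(- \frac{146}{49}\right) 38 = - \frac{5548}{49}$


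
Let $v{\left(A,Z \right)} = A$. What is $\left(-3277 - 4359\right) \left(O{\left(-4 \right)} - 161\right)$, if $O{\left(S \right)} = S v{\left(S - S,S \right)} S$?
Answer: $1229396$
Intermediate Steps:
$O{\left(S \right)} = 0$ ($O{\left(S \right)} = S \left(S - S\right) S = S 0 S = 0 S = 0$)
$\left(-3277 - 4359\right) \left(O{\left(-4 \right)} - 161\right) = \left(-3277 - 4359\right) \left(0 - 161\right) = \left(-7636\right) \left(-161\right) = 1229396$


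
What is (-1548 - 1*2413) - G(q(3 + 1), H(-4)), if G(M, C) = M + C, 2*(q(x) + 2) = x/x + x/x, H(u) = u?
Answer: -3956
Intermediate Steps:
q(x) = -1 (q(x) = -2 + (x/x + x/x)/2 = -2 + (1 + 1)/2 = -2 + (½)*2 = -2 + 1 = -1)
G(M, C) = C + M
(-1548 - 1*2413) - G(q(3 + 1), H(-4)) = (-1548 - 1*2413) - (-4 - 1) = (-1548 - 2413) - 1*(-5) = -3961 + 5 = -3956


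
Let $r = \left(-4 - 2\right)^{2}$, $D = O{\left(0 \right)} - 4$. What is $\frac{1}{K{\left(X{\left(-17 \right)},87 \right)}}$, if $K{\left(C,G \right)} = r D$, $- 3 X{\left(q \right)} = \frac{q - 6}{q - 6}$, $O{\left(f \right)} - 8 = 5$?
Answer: $\frac{1}{324} \approx 0.0030864$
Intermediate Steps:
$O{\left(f \right)} = 13$ ($O{\left(f \right)} = 8 + 5 = 13$)
$X{\left(q \right)} = - \frac{1}{3}$ ($X{\left(q \right)} = - \frac{\left(q - 6\right) \frac{1}{q - 6}}{3} = - \frac{\left(-6 + q\right) \frac{1}{-6 + q}}{3} = \left(- \frac{1}{3}\right) 1 = - \frac{1}{3}$)
$D = 9$ ($D = 13 - 4 = 9$)
$r = 36$ ($r = \left(-6\right)^{2} = 36$)
$K{\left(C,G \right)} = 324$ ($K{\left(C,G \right)} = 36 \cdot 9 = 324$)
$\frac{1}{K{\left(X{\left(-17 \right)},87 \right)}} = \frac{1}{324}$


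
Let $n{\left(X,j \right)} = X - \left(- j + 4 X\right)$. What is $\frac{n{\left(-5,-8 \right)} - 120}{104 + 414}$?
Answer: $- \frac{113}{518} \approx -0.21815$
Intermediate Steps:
$n{\left(X,j \right)} = j - 3 X$
$\frac{n{\left(-5,-8 \right)} - 120}{104 + 414} = \frac{\left(-8 - -15\right) - 120}{104 + 414} = \frac{\left(-8 + 15\right) - 120}{518} = \left(7 - 120\right) \frac{1}{518} = \left(-113\right) \frac{1}{518} = - \frac{113}{518}$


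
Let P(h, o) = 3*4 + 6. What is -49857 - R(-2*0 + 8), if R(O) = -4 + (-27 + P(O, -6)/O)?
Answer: -199313/4 ≈ -49828.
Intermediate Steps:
P(h, o) = 18 (P(h, o) = 12 + 6 = 18)
R(O) = -31 + 18/O (R(O) = -4 + (-27 + 18/O) = -31 + 18/O)
-49857 - R(-2*0 + 8) = -49857 - (-31 + 18/(-2*0 + 8)) = -49857 - (-31 + 18/(0 + 8)) = -49857 - (-31 + 18/8) = -49857 - (-31 + 18*(1/8)) = -49857 - (-31 + 9/4) = -49857 - 1*(-115/4) = -49857 + 115/4 = -199313/4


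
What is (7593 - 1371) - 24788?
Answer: -18566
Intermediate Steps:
(7593 - 1371) - 24788 = 6222 - 24788 = -18566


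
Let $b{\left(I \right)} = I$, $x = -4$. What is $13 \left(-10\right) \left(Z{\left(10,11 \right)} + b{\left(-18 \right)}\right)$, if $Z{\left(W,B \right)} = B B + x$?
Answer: $-12870$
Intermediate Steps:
$Z{\left(W,B \right)} = -4 + B^{2}$ ($Z{\left(W,B \right)} = B B - 4 = B^{2} - 4 = -4 + B^{2}$)
$13 \left(-10\right) \left(Z{\left(10,11 \right)} + b{\left(-18 \right)}\right) = 13 \left(-10\right) \left(\left(-4 + 11^{2}\right) - 18\right) = - 130 \left(\left(-4 + 121\right) - 18\right) = - 130 \left(117 - 18\right) = \left(-130\right) 99 = -12870$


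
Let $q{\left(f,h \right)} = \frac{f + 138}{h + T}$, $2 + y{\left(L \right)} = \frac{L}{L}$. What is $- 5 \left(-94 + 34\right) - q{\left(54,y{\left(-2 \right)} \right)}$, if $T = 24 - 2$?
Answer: $\frac{2036}{7} \approx 290.86$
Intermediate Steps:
$T = 22$
$y{\left(L \right)} = -1$ ($y{\left(L \right)} = -2 + \frac{L}{L} = -2 + 1 = -1$)
$q{\left(f,h \right)} = \frac{138 + f}{22 + h}$ ($q{\left(f,h \right)} = \frac{f + 138}{h + 22} = \frac{138 + f}{22 + h}$)
$- 5 \left(-94 + 34\right) - q{\left(54,y{\left(-2 \right)} \right)} = - 5 \left(-94 + 34\right) - \frac{138 + 54}{22 - 1} = \left(-5\right) \left(-60\right) - \frac{1}{21} \cdot 192 = 300 - \frac{1}{21} \cdot 192 = 300 - \frac{64}{7} = \frac{2036}{7}$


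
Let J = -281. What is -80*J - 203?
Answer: 22277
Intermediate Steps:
-80*J - 203 = -80*(-281) - 203 = 22480 - 203 = 22277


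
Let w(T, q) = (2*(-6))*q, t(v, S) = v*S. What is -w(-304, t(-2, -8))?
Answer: 192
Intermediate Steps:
t(v, S) = S*v
w(T, q) = -12*q
-w(-304, t(-2, -8)) = -(-12)*(-8*(-2)) = -(-12)*16 = -1*(-192) = 192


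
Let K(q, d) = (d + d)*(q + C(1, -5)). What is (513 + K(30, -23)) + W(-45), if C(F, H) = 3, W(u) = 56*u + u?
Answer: -3570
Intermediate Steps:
W(u) = 57*u
K(q, d) = 2*d*(3 + q) (K(q, d) = (d + d)*(q + 3) = (2*d)*(3 + q) = 2*d*(3 + q))
(513 + K(30, -23)) + W(-45) = (513 + 2*(-23)*(3 + 30)) + 57*(-45) = (513 + 2*(-23)*33) - 2565 = (513 - 1518) - 2565 = -1005 - 2565 = -3570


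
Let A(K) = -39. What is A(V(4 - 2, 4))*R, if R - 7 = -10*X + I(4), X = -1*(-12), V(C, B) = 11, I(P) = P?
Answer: 4251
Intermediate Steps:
X = 12
R = -109 (R = 7 + (-10*12 + 4) = 7 + (-120 + 4) = 7 - 116 = -109)
A(V(4 - 2, 4))*R = -39*(-109) = 4251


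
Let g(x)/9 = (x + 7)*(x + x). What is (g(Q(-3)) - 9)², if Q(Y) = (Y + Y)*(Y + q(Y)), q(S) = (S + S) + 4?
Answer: 398840841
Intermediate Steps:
q(S) = 4 + 2*S (q(S) = 2*S + 4 = 4 + 2*S)
Q(Y) = 2*Y*(4 + 3*Y) (Q(Y) = (Y + Y)*(Y + (4 + 2*Y)) = (2*Y)*(4 + 3*Y) = 2*Y*(4 + 3*Y))
g(x) = 18*x*(7 + x) (g(x) = 9*((x + 7)*(x + x)) = 9*((7 + x)*(2*x)) = 9*(2*x*(7 + x)) = 18*x*(7 + x))
(g(Q(-3)) - 9)² = (18*(2*(-3)*(4 + 3*(-3)))*(7 + 2*(-3)*(4 + 3*(-3))) - 9)² = (18*(2*(-3)*(4 - 9))*(7 + 2*(-3)*(4 - 9)) - 9)² = (18*(2*(-3)*(-5))*(7 + 2*(-3)*(-5)) - 9)² = (18*30*(7 + 30) - 9)² = (18*30*37 - 9)² = (19980 - 9)² = 19971² = 398840841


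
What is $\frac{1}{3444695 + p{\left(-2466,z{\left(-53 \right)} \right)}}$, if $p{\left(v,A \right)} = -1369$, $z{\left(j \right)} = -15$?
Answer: $\frac{1}{3443326} \approx 2.9042 \cdot 10^{-7}$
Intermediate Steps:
$\frac{1}{3444695 + p{\left(-2466,z{\left(-53 \right)} \right)}} = \frac{1}{3444695 - 1369} = \frac{1}{3443326}$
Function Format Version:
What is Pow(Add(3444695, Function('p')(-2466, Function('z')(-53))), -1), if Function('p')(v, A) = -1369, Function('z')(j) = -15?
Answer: Rational(1, 3443326) ≈ 2.9042e-7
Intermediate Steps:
Pow(Add(3444695, Function('p')(-2466, Function('z')(-53))), -1) = Pow(Add(3444695, -1369), -1) = Pow(3443326, -1) = Rational(1, 3443326)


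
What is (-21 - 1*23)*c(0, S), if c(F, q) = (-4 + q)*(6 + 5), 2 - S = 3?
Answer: 2420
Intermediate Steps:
S = -1 (S = 2 - 1*3 = 2 - 3 = -1)
c(F, q) = -44 + 11*q (c(F, q) = (-4 + q)*11 = -44 + 11*q)
(-21 - 1*23)*c(0, S) = (-21 - 1*23)*(-44 + 11*(-1)) = (-21 - 23)*(-44 - 11) = -44*(-55) = 2420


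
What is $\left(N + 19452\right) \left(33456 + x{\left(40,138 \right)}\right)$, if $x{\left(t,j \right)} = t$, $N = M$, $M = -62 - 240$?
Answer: $641448400$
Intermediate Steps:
$M = -302$ ($M = -62 - 240 = -302$)
$N = -302$
$\left(N + 19452\right) \left(33456 + x{\left(40,138 \right)}\right) = \left(-302 + 19452\right) \left(33456 + 40\right) = 19150 \cdot 33496 = 641448400$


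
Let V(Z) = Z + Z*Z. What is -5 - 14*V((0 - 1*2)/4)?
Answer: -3/2 ≈ -1.5000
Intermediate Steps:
V(Z) = Z + Z**2
-5 - 14*V((0 - 1*2)/4) = -5 - 14*(0 - 1*2)/4*(1 + (0 - 1*2)/4) = -5 - 14*(0 - 2)*(1/4)*(1 + (0 - 2)*(1/4)) = -5 - 14*(-2*1/4)*(1 - 2*1/4) = -5 - (-7)*(1 - 1/2) = -5 - (-7)/2 = -5 - 14*(-1/4) = -5 + 7/2 = -3/2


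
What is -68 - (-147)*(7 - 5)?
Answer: 226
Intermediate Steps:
-68 - (-147)*(7 - 5) = -68 - (-147)*2 = -68 - 49*(-6) = -68 + 294 = 226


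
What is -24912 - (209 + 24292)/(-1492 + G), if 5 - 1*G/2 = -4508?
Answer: -187711509/7534 ≈ -24915.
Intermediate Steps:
G = 9026 (G = 10 - 2*(-4508) = 10 + 9016 = 9026)
-24912 - (209 + 24292)/(-1492 + G) = -24912 - (209 + 24292)/(-1492 + 9026) = -24912 - 24501/7534 = -187711509/7534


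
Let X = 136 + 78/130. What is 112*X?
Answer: 76496/5 ≈ 15299.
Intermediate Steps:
X = 683/5 (X = 136 + 78*(1/130) = 136 + ⅗ = 683/5 ≈ 136.60)
112*X = 112*(683/5) = 76496/5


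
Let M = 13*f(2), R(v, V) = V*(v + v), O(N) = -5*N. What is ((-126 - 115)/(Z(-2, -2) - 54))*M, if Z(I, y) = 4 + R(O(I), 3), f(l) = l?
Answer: -3133/5 ≈ -626.60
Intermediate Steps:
R(v, V) = 2*V*v (R(v, V) = V*(2*v) = 2*V*v)
Z(I, y) = 4 - 30*I (Z(I, y) = 4 + 2*3*(-5*I) = 4 - 30*I)
M = 26 (M = 13*2 = 26)
((-126 - 115)/(Z(-2, -2) - 54))*M = ((-126 - 115)/((4 - 30*(-2)) - 54))*26 = -241/((4 + 60) - 54)*26 = -241/(64 - 54)*26 = -241/10*26 = -3133/5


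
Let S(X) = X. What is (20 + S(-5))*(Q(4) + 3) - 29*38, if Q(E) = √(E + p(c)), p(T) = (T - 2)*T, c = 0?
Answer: -1027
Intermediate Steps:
p(T) = T*(-2 + T) (p(T) = (-2 + T)*T = T*(-2 + T))
Q(E) = √E (Q(E) = √(E + 0*(-2 + 0)) = √(E + 0*(-2)) = √(E + 0) = √E)
(20 + S(-5))*(Q(4) + 3) - 29*38 = (20 - 5)*(√4 + 3) - 29*38 = 15*(2 + 3) - 1102 = 15*5 - 1102 = 75 - 1102 = -1027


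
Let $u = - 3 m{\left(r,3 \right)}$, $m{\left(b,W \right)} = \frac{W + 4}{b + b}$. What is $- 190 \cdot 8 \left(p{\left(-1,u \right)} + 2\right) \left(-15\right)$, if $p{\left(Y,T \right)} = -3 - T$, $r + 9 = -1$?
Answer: $-46740$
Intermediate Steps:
$r = -10$ ($r = -9 - 1 = -10$)
$m{\left(b,W \right)} = \frac{4 + W}{2 b}$
$u = \frac{21}{20}$ ($u = - 3 \frac{4 + 3}{2 \left(-10\right)} = - 3 \cdot \frac{1}{2} \left(- \frac{1}{10}\right) 7 = \left(-3\right) \left(- \frac{7}{20}\right) = \frac{21}{20} \approx 1.05$)
$- 190 \cdot 8 \left(p{\left(-1,u \right)} + 2\right) \left(-15\right) = - 190 \cdot 8 \left(\left(-3 - \frac{21}{20}\right) + 2\right) \left(-15\right) = - 190 \cdot 8 \left(- \frac{81}{20} + 2\right) \left(-15\right) = - 190 \cdot 8 \left(- \frac{41}{20}\right) \left(-15\right) = \left(-190\right) \left(- \frac{82}{5}\right) \left(-15\right) = 3116 \left(-15\right) = -46740$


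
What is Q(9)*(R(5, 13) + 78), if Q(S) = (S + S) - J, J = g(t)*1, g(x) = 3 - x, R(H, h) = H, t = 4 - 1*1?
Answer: 1494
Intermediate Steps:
t = 3 (t = 4 - 1 = 3)
J = 0 (J = (3 - 1*3)*1 = (3 - 3)*1 = 0*1 = 0)
Q(S) = 2*S (Q(S) = (S + S) - 1*0 = 2*S + 0 = 2*S)
Q(9)*(R(5, 13) + 78) = (2*9)*(5 + 78) = 18*83 = 1494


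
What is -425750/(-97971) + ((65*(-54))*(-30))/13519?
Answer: 16072060550/1324469949 ≈ 12.135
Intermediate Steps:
-425750/(-97971) + ((65*(-54))*(-30))/13519 = -425750*(-1/97971) - 3510*(-30)*(1/13519) = 425750/97971 + 105300*(1/13519) = 425750/97971 + 105300/13519 = 16072060550/1324469949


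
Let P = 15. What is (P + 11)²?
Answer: 676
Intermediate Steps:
(P + 11)² = (15 + 11)² = 26² = 676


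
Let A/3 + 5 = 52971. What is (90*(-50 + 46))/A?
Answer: -60/26483 ≈ -0.0022656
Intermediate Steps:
A = 158898 (A = -15 + 3*52971 = -15 + 158913 = 158898)
(90*(-50 + 46))/A = (90*(-50 + 46))/158898 = (90*(-4))*(1/158898) = -360*1/158898 = -60/26483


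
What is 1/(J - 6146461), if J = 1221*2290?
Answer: -1/3350371 ≈ -2.9847e-7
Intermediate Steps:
J = 2796090
1/(J - 6146461) = 1/(2796090 - 6146461) = 1/(-3350371) = -1/3350371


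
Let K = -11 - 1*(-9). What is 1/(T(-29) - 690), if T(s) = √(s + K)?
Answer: -690/476131 - I*√31/476131 ≈ -0.0014492 - 1.1694e-5*I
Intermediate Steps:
K = -2 (K = -11 + 9 = -2)
T(s) = √(-2 + s) (T(s) = √(s - 2) = √(-2 + s))
1/(T(-29) - 690) = 1/(√(-2 - 29) - 690) = 1/(√(-31) - 690) = 1/(I*√31 - 690) = 1/(-690 + I*√31)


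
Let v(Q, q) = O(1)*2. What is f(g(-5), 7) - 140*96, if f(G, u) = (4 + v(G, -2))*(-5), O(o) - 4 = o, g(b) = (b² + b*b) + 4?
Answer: -13510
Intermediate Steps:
g(b) = 4 + 2*b² (g(b) = (b² + b²) + 4 = 2*b² + 4 = 4 + 2*b²)
O(o) = 4 + o
v(Q, q) = 10 (v(Q, q) = (4 + 1)*2 = 5*2 = 10)
f(G, u) = -70 (f(G, u) = (4 + 10)*(-5) = 14*(-5) = -70)
f(g(-5), 7) - 140*96 = -70 - 140*96 = -70 - 13440 = -13510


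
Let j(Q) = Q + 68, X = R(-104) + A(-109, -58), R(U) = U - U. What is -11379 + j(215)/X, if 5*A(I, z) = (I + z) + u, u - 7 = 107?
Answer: -604502/53 ≈ -11406.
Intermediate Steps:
u = 114 (u = 7 + 107 = 114)
R(U) = 0
A(I, z) = 114/5 + I/5 + z/5 (A(I, z) = ((I + z) + 114)/5 = (114 + I + z)/5 = 114/5 + I/5 + z/5)
X = -53/5 (X = 0 + (114/5 + (1/5)*(-109) + (1/5)*(-58)) = 0 + (114/5 - 109/5 - 58/5) = 0 - 53/5 = -53/5 ≈ -10.600)
j(Q) = 68 + Q
-11379 + j(215)/X = -11379 + (68 + 215)/(-53/5) = -11379 + 283*(-5/53) = -11379 - 1415/53 = -604502/53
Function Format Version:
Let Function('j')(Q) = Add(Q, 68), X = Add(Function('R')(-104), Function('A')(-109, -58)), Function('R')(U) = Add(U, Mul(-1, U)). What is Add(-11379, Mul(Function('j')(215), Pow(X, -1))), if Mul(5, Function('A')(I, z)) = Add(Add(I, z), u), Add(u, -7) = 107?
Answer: Rational(-604502, 53) ≈ -11406.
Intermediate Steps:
u = 114 (u = Add(7, 107) = 114)
Function('R')(U) = 0
Function('A')(I, z) = Add(Rational(114, 5), Mul(Rational(1, 5), I), Mul(Rational(1, 5), z)) (Function('A')(I, z) = Mul(Rational(1, 5), Add(Add(I, z), 114)) = Mul(Rational(1, 5), Add(114, I, z)) = Add(Rational(114, 5), Mul(Rational(1, 5), I), Mul(Rational(1, 5), z)))
X = Rational(-53, 5) (X = Add(0, Add(Rational(114, 5), Mul(Rational(1, 5), -109), Mul(Rational(1, 5), -58))) = Add(0, Add(Rational(114, 5), Rational(-109, 5), Rational(-58, 5))) = Add(0, Rational(-53, 5)) = Rational(-53, 5) ≈ -10.600)
Function('j')(Q) = Add(68, Q)
Add(-11379, Mul(Function('j')(215), Pow(X, -1))) = Add(-11379, Mul(Add(68, 215), Pow(Rational(-53, 5), -1))) = Add(-11379, Mul(283, Rational(-5, 53))) = Add(-11379, Rational(-1415, 53)) = Rational(-604502, 53)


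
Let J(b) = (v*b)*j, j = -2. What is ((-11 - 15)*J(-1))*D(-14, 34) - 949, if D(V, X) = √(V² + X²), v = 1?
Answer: -949 - 1352*√2 ≈ -2861.0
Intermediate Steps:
J(b) = -2*b (J(b) = (1*b)*(-2) = b*(-2) = -2*b)
((-11 - 15)*J(-1))*D(-14, 34) - 949 = ((-11 - 15)*(-2*(-1)))*√((-14)² + 34²) - 949 = (-26*2)*√(196 + 1156) - 949 = -1352*√2 - 949 = -949 - 1352*√2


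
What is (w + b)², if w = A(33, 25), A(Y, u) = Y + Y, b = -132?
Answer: 4356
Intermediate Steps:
A(Y, u) = 2*Y
w = 66 (w = 2*33 = 66)
(w + b)² = (66 - 132)² = (-66)² = 4356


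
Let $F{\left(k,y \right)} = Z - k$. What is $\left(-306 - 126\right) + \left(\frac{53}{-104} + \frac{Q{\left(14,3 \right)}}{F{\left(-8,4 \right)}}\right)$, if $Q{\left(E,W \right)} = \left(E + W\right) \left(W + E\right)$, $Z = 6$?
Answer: $- \frac{299839}{728} \approx -411.87$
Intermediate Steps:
$Q{\left(E,W \right)} = \left(E + W\right)^{2}$ ($Q{\left(E,W \right)} = \left(E + W\right) \left(E + W\right) = \left(E + W\right)^{2}$)
$F{\left(k,y \right)} = 6 - k$
$\left(-306 - 126\right) + \left(\frac{53}{-104} + \frac{Q{\left(14,3 \right)}}{F{\left(-8,4 \right)}}\right) = \left(-306 - 126\right) + \left(\frac{53}{-104} + \frac{\left(14 + 3\right)^{2}}{6 - -8}\right) = -432 + \left(53 \left(- \frac{1}{104}\right) + \frac{17^{2}}{6 + 8}\right) = -432 - \left(\frac{53}{104} - \frac{289}{14}\right) = -432 + \left(- \frac{53}{104} + 289 \cdot \frac{1}{14}\right) = -432 + \left(- \frac{53}{104} + \frac{289}{14}\right) = -432 + \frac{14657}{728} = - \frac{299839}{728}$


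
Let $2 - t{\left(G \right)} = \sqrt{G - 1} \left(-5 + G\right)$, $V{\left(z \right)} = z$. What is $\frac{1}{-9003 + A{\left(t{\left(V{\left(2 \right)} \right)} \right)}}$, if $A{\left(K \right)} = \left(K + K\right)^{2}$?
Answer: $- \frac{1}{8903} \approx -0.00011232$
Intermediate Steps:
$t{\left(G \right)} = 2 - \sqrt{-1 + G} \left(-5 + G\right)$ ($t{\left(G \right)} = 2 - \sqrt{G - 1} \left(-5 + G\right) = 2 - \sqrt{-1 + G} \left(-5 + G\right)$)
$A{\left(K \right)} = 4 K^{2}$ ($A{\left(K \right)} = \left(2 K\right)^{2} = 4 K^{2}$)
$\frac{1}{-9003 + A{\left(t{\left(V{\left(2 \right)} \right)} \right)}} = \frac{1}{-9003 + 4 \left(2 + 5 \sqrt{-1 + 2} - 2 \sqrt{-1 + 2}\right)^{2}} = \frac{1}{-9003 + 4 \left(2 + 5 \sqrt{1} - 2 \sqrt{1}\right)^{2}} = \frac{1}{-9003 + 4 \left(2 + 5 \cdot 1 - 2 \cdot 1\right)^{2}} = \frac{1}{-9003 + 4 \left(2 + 5 - 2\right)^{2}} = \frac{1}{-9003 + 4 \cdot 5^{2}} = \frac{1}{-9003 + 4 \cdot 25} = \frac{1}{-9003 + 100} = \frac{1}{-8903} = - \frac{1}{8903}$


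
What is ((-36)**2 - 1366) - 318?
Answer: -388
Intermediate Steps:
((-36)**2 - 1366) - 318 = (1296 - 1366) - 318 = -70 - 318 = -388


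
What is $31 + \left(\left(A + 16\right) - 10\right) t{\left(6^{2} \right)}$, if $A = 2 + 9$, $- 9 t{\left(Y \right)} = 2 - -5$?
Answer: $\frac{160}{9} \approx 17.778$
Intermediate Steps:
$t{\left(Y \right)} = - \frac{7}{9}$ ($t{\left(Y \right)} = - \frac{2 - -5}{9} = - \frac{2 + 5}{9} = \left(- \frac{1}{9}\right) 7 = - \frac{7}{9}$)
$A = 11$
$31 + \left(\left(A + 16\right) - 10\right) t{\left(6^{2} \right)} = 31 + \left(\left(11 + 16\right) - 10\right) \left(- \frac{7}{9}\right) = 31 + \left(27 - 10\right) \left(- \frac{7}{9}\right) = 31 + 17 \left(- \frac{7}{9}\right) = 31 - \frac{119}{9} = \frac{160}{9}$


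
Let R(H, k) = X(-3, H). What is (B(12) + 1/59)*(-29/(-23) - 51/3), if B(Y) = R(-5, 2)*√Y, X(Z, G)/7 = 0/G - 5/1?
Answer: -362/1357 + 25340*√3/23 ≈ 1908.0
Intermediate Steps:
X(Z, G) = -35 (X(Z, G) = 7*(0/G - 5/1) = 7*(0 - 5*1) = 7*(0 - 5) = 7*(-5) = -35)
R(H, k) = -35
B(Y) = -35*√Y
(B(12) + 1/59)*(-29/(-23) - 51/3) = (-70*√3 + 1/59)*(-29/(-23) - 51/3) = (-70*√3 + 1/59)*(-29*(-1/23) - 51*⅓) = (-70*√3 + 1/59)*(29/23 - 17) = (1/59 - 70*√3)*(-362/23) = -362/1357 + 25340*√3/23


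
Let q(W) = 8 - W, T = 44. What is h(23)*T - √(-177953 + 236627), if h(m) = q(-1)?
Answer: 396 - √58674 ≈ 153.77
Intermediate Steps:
h(m) = 9 (h(m) = 8 - 1*(-1) = 8 + 1 = 9)
h(23)*T - √(-177953 + 236627) = 9*44 - √(-177953 + 236627) = 396 - √58674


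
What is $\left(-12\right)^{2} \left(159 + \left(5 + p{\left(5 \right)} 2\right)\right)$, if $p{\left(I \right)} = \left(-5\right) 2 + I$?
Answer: $22176$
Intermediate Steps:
$p{\left(I \right)} = -10 + I$
$\left(-12\right)^{2} \left(159 + \left(5 + p{\left(5 \right)} 2\right)\right) = \left(-12\right)^{2} \left(159 + \left(5 + \left(-10 + 5\right) 2\right)\right) = 144 \left(159 + \left(5 - 10\right)\right) = 144 \left(159 - 5\right) = 144 \cdot 154 = 22176$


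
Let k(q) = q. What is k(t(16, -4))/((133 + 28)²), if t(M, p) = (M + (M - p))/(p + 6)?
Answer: 18/25921 ≈ 0.00069442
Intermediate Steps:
t(M, p) = (-p + 2*M)/(6 + p)
k(t(16, -4))/((133 + 28)²) = ((-1*(-4) + 2*16)/(6 - 4))/((133 + 28)²) = ((4 + 32)/2)/(161²) = ((½)*36)/25921 = 18*(1/25921) = 18/25921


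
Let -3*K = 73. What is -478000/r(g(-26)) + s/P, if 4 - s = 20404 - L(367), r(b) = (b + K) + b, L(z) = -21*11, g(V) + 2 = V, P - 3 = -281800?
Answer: 404101870071/67913077 ≈ 5950.3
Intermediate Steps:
P = -281797 (P = 3 - 281800 = -281797)
K = -73/3 (K = -⅓*73 = -73/3 ≈ -24.333)
g(V) = -2 + V
L(z) = -231
r(b) = -73/3 + 2*b (r(b) = (b - 73/3) + b = (-73/3 + b) + b = -73/3 + 2*b)
s = -20631 (s = 4 - (20404 - 1*(-231)) = 4 - (20404 + 231) = 4 - 1*20635 = 4 - 20635 = -20631)
-478000/r(g(-26)) + s/P = -478000/(-73/3 + 2*(-2 - 26)) - 20631/(-281797) = -478000/(-73/3 + 2*(-28)) - 20631*(-1/281797) = -478000/(-73/3 - 56) + 20631/281797 = -478000/(-241/3) + 20631/281797 = -478000*(-3/241) + 20631/281797 = 1434000/241 + 20631/281797 = 404101870071/67913077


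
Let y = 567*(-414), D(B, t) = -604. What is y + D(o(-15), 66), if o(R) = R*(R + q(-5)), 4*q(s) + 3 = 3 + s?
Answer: -235342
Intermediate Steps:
q(s) = s/4 (q(s) = -3/4 + (3 + s)/4 = -3/4 + (3/4 + s/4) = s/4)
o(R) = R*(-5/4 + R) (o(R) = R*(R + (1/4)*(-5)) = R*(R - 5/4) = R*(-5/4 + R))
y = -234738
y + D(o(-15), 66) = -234738 - 604 = -235342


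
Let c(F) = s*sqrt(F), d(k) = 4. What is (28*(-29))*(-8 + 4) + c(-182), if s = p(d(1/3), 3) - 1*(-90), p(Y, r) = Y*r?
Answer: 3248 + 102*I*sqrt(182) ≈ 3248.0 + 1376.1*I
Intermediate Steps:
s = 102 (s = 4*3 - 1*(-90) = 12 + 90 = 102)
c(F) = 102*sqrt(F)
(28*(-29))*(-8 + 4) + c(-182) = (28*(-29))*(-8 + 4) + 102*sqrt(-182) = -812*(-4) + 102*(I*sqrt(182)) = 3248 + 102*I*sqrt(182)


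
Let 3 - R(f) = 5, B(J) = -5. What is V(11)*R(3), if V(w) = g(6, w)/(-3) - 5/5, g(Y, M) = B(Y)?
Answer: -4/3 ≈ -1.3333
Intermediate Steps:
g(Y, M) = -5
R(f) = -2 (R(f) = 3 - 1*5 = 3 - 5 = -2)
V(w) = 2/3 (V(w) = -5/(-3) - 5/5 = -5*(-1/3) - 5*1/5 = 5/3 - 1 = 2/3)
V(11)*R(3) = (2/3)*(-2) = -4/3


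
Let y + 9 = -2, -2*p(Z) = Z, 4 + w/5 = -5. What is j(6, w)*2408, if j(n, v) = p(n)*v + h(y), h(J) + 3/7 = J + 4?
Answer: 307192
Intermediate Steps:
w = -45 (w = -20 + 5*(-5) = -20 - 25 = -45)
p(Z) = -Z/2
y = -11 (y = -9 - 2 = -11)
h(J) = 25/7 + J (h(J) = -3/7 + (J + 4) = -3/7 + (4 + J) = 25/7 + J)
j(n, v) = -52/7 - n*v/2 (j(n, v) = (-n/2)*v + (25/7 - 11) = -n*v/2 - 52/7 = -52/7 - n*v/2)
j(6, w)*2408 = (-52/7 - ½*6*(-45))*2408 = (-52/7 + 135)*2408 = (893/7)*2408 = 307192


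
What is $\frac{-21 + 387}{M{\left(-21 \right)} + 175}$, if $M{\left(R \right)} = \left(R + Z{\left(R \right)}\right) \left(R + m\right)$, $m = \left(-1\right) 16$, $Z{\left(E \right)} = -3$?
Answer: $\frac{366}{1063} \approx 0.34431$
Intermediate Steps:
$m = -16$
$M{\left(R \right)} = \left(-16 + R\right) \left(-3 + R\right)$ ($M{\left(R \right)} = \left(R - 3\right) \left(R - 16\right) = \left(-3 + R\right) \left(-16 + R\right) = \left(-16 + R\right) \left(-3 + R\right)$)
$\frac{-21 + 387}{M{\left(-21 \right)} + 175} = \frac{-21 + 387}{\left(48 + \left(-21\right)^{2} - -399\right) + 175} = \frac{366}{\left(48 + 441 + 399\right) + 175} = \frac{366}{888 + 175} = \frac{366}{1063}$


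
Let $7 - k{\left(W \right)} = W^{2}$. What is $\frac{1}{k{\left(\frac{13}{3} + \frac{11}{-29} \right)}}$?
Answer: $- \frac{7569}{65353} \approx -0.11582$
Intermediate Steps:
$k{\left(W \right)} = 7 - W^{2}$
$\frac{1}{k{\left(\frac{13}{3} + \frac{11}{-29} \right)}} = \frac{1}{7 - \left(\frac{13}{3} + \frac{11}{-29}\right)^{2}} = \frac{1}{7 - \left(13 \cdot \frac{1}{3} + 11 \left(- \frac{1}{29}\right)\right)^{2}} = \frac{1}{7 - \left(\frac{13}{3} - \frac{11}{29}\right)^{2}} = \frac{1}{7 - \left(\frac{344}{87}\right)^{2}} = \frac{1}{7 - \frac{118336}{7569}} = \frac{1}{- \frac{65353}{7569}} = - \frac{7569}{65353}$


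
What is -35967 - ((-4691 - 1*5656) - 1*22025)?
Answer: -3595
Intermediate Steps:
-35967 - ((-4691 - 1*5656) - 1*22025) = -35967 - ((-4691 - 5656) - 22025) = -35967 - (-10347 - 22025) = -35967 - 1*(-32372) = -35967 + 32372 = -3595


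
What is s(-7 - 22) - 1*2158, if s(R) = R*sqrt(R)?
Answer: -2158 - 29*I*sqrt(29) ≈ -2158.0 - 156.17*I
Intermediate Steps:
s(R) = R**(3/2)
s(-7 - 22) - 1*2158 = (-7 - 22)**(3/2) - 1*2158 = (-29)**(3/2) - 2158 = -29*I*sqrt(29) - 2158 = -2158 - 29*I*sqrt(29)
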